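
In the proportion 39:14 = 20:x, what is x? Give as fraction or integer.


Setting up: 39/14 = 20/x
Cross multiply: 39 * x = 14 * 20
39x = 280
x = 280/39
x = 280/39

280/39


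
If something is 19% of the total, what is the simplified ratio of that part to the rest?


Part = 19%, Remainder = 81%
Ratio = 19:81
GCD(19, 81) = 1
Simplify: 19:81 = 19:81

19:81


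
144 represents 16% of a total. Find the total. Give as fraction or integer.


Given: 144 is 16% of the whole
Set up: 144 = 16/100 * whole
whole = 144 * 100 / 16
whole = 14400 / 16
whole = 900

900


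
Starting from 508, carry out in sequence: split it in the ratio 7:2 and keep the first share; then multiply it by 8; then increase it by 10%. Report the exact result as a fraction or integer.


Start with 508.
Step 1: Split 7:2, first share = 508 * 7/9 = 3556/9
Step 2: Multiply by 8: 3556/9 * 8 = 28448/9
Step 3: Increase by 10%: 28448/9 * 110/100 = 156464/45
Final result = 156464/45

156464/45


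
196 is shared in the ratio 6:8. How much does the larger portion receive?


Total parts = 6 + 8 = 14
Value per part = 196 / 14 = 14
First share = 6 * 14 = 84
Second share = 8 * 14 = 112
Larger share = 112

112


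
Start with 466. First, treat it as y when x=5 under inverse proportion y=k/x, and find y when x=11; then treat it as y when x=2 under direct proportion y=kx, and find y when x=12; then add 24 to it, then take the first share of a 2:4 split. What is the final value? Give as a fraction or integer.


Start with 466.
Step 1: Inverse prop: k = (466)*5; new y = k/11 = 466*5/11 = 2330/11
Step 2: Direct prop: k = (2330/11)/2; new y = k*12 = 2330/11*12/2 = 13980/11
Step 3: Add 24: 13980/11+24=14244/11; split 2:4 first = 14244/11*2/6 = 4748/11
Final result = 4748/11

4748/11


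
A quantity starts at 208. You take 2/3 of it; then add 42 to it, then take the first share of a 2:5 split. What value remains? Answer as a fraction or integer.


Start with 208.
Step 1: Take 2/3: 208 * 2/3 = 416/3
Step 2: Add 42: 416/3+42=542/3; split 2:5 first = 542/3*2/7 = 1084/21
Final result = 1084/21

1084/21


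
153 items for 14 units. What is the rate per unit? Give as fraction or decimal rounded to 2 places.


Total items = 153
Number of units = 14
Unit rate = 153 / 14
= 10.93 items per unit

10.93


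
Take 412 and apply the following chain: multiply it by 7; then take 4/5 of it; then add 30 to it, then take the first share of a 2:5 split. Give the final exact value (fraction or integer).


Start with 412.
Step 1: Multiply by 7: 412 * 7 = 2884
Step 2: Take 4/5: 2884 * 4/5 = 11536/5
Step 3: Add 30: 11536/5+30=11686/5; split 2:5 first = 11686/5*2/7 = 23372/35
Final result = 23372/35

23372/35


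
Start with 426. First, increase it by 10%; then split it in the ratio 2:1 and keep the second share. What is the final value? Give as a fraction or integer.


Start with 426.
Step 1: Increase by 10%: 426 * 110/100 = 2343/5
Step 2: Split 2:1, second share = 2343/5 * 1/3 = 781/5
Final result = 781/5

781/5


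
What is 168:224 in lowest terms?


Find GCD(168, 224)
GCD = 56
Divide both by 56: 168/56 = 3, 224/56 = 4
Simplified ratio = 3:4

3:4


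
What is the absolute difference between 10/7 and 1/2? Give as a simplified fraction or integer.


Simplify: 10/7 = 10/7 and 1/2 = 1/2
Find common denominator: LCD = 14
Convert: 20/14 and 7/14
Difference = |20 - 7|/14 = 13/14
Simplified = 13/14

13/14


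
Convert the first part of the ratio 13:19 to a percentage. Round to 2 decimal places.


Total parts = 13 + 19 = 32
First part fraction = 13/32
Percentage = (13/32) * 100
= 0.40625 * 100
= 40.63%

40.63


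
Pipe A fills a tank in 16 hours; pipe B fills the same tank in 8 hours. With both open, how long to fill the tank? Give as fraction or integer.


Rate of A = 1/16 job per hour
Rate of B = 1/8 job per hour
Combined rate = 1/16 + 1/8
Find common denominator: (8 + 16)/(16*8) = 24/128
Combined rate = 3/16 job per hour
Time together = 1 / (3/16) = 16/3 hours

16/3


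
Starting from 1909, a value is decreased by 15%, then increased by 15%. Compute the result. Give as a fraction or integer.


Start: 1909
Step 1: decrease by 15% => multiply by 85/100
  1909 * 85/100 = 32453/20
Step 2: increase by 15% => multiply by 115/100
  32453/20 * 115/100 = 746419/400
Final value = 746419/400

746419/400


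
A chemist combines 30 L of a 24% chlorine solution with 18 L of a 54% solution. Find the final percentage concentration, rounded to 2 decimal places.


Solute in mixture 1 = 24% of 30 L = 30*24/100 = 36/5 L
Solute in mixture 2 = 54% of 18 L = 18*54/100 = 243/25 L
Total solute = 36/5 + 243/25 = 423/25 L
Total volume = 30 + 18 = 48 L
Final concentration = 423/25/48 * 100 = 35.25%

35.25


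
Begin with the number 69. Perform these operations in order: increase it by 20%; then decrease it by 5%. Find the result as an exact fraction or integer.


Start with 69.
Step 1: Increase by 20%: 69 * 120/100 = 414/5
Step 2: Decrease by 5%: 414/5 * 95/100 = 3933/50
Final result = 3933/50

3933/50


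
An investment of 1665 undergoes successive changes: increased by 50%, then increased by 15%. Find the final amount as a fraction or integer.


Start: 1665
Step 1: increase by 50% => multiply by 150/100
  1665 * 150/100 = 4995/2
Step 2: increase by 15% => multiply by 115/100
  4995/2 * 115/100 = 22977/8
Final value = 22977/8

22977/8


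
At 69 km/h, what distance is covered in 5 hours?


Using distance = speed * time
Speed = 69 km/h
Time = 5 hours
Distance = 69 * 5
= 345 km

345


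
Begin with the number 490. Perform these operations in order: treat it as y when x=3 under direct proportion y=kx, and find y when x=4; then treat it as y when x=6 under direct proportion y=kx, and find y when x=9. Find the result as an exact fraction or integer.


Start with 490.
Step 1: Direct prop: k = (490)/3; new y = k*4 = 490*4/3 = 1960/3
Step 2: Direct prop: k = (1960/3)/6; new y = k*9 = 1960/3*9/6 = 980
Final result = 980

980


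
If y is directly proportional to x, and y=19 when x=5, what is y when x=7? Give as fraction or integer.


Direct proportion: y = kx
Find k: k = 19/5 = 19/5
Compute y at x=7: y = 19/5 * 7
y = 133/5

133/5


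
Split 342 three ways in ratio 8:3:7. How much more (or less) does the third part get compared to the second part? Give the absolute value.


Total parts = 8 + 3 + 7 = 18
Value per part = 342 / 18 = 19
Shares: 8*19=152, 3*19=57, 7*19=133
Third share = 133, second share = 57
Difference = |133 - 57| = 76

76


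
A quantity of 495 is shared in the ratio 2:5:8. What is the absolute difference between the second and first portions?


Total parts = 2 + 5 + 8 = 15
Value per part = 495 / 15 = 33
Shares: 2*33=66, 5*33=165, 8*33=264
Second share = 165, first share = 66
Difference = |165 - 66| = 99

99


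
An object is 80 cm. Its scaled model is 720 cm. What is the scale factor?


Original length = 80 cm
Scaled length = 720 cm
Scale factor = 720 / 80
= 9

9


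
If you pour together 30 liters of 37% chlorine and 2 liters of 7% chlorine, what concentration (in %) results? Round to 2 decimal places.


Solute in mixture 1 = 37% of 30 L = 30*37/100 = 111/10 L
Solute in mixture 2 = 7% of 2 L = 2*7/100 = 7/50 L
Total solute = 111/10 + 7/50 = 281/25 L
Total volume = 30 + 2 = 32 L
Final concentration = 281/25/32 * 100 = 35.13%

35.13


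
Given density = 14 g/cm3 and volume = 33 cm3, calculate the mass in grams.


Using mass = density * volume
Density = 14 g/cm3
Volume = 33 cm3
Mass = 14 * 33
= 462 g

462


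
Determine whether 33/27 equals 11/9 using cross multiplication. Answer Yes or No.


Cross multiply to check 33/27 = 11/9
Left cross product: 33 * 9 = 297
Right cross product: 27 * 11 = 297
297 = 297
Equal, so proportions match => Yes

Yes


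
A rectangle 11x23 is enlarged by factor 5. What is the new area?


Original dimensions: 11 x 23
Enlargement factor = 5
New width = 11 * 5 = 55
New height = 23 * 5 = 115
New area = 55 * 115 = 6325

6325


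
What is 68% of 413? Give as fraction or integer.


Compute 68% of 413
Convert percentage: 68% = 68/100
Multiply: 413 * 68/100
= 28084/100
= 7021/25

7021/25


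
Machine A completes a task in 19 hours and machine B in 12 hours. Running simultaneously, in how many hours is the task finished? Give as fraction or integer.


Rate of A = 1/19 job per hour
Rate of B = 1/12 job per hour
Combined rate = 1/19 + 1/12
Find common denominator: (12 + 19)/(19*12) = 31/228
Combined rate = 31/228 job per hour
Time together = 1 / (31/228) = 228/31 hours

228/31


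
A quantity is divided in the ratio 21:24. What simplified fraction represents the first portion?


Total parts = 21 + 24 = 45
First part fraction = 21/45
Simplify: 21/45 = 7/15

7/15


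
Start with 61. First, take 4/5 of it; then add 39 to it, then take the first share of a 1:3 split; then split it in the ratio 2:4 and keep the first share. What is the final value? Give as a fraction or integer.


Start with 61.
Step 1: Take 4/5: 61 * 4/5 = 244/5
Step 2: Add 39: 244/5+39=439/5; split 1:3 first = 439/5*1/4 = 439/20
Step 3: Split 2:4, first share = 439/20 * 2/6 = 439/60
Final result = 439/60

439/60


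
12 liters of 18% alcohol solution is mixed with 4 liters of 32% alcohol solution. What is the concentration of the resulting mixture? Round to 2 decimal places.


Solute in mixture 1 = 18% of 12 L = 12*18/100 = 54/25 L
Solute in mixture 2 = 32% of 4 L = 4*32/100 = 32/25 L
Total solute = 54/25 + 32/25 = 86/25 L
Total volume = 12 + 4 = 16 L
Final concentration = 86/25/16 * 100 = 21.50%

21.50


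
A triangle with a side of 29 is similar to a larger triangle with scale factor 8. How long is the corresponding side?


Similar triangles have proportional sides
Scale factor = 8
Smaller side = 29
Corresponding larger side = 29 * 8
= 232

232


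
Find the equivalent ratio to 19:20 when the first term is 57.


Original ratio: 19:20
First term target: 57
Scale factor = 57 / 19 = 3
Multiply second term: 20 * 3 = 60
Equivalent ratio = 57:60

57:60


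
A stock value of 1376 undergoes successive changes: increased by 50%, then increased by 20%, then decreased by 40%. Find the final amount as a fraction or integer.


Start: 1376
Step 1: increase by 50% => multiply by 150/100
  1376 * 150/100 = 2064
Step 2: increase by 20% => multiply by 120/100
  2064 * 120/100 = 12384/5
Step 3: decrease by 40% => multiply by 60/100
  12384/5 * 60/100 = 37152/25
Final value = 37152/25

37152/25


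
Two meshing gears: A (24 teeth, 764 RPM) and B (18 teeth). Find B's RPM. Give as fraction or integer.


Gear ratio: teeth_A * RPM_A = teeth_B * RPM_B
24 * 764 = 18 * RPM_B
18336 = 18 * RPM_B
RPM_B = 18336 / 18
RPM_B = 3056/3

3056/3


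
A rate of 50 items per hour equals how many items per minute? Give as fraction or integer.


Converting from per hour to per minute
Rate = 50 items per hour
Divide by 60: 50/60
= 5/6 items per minute

5/6


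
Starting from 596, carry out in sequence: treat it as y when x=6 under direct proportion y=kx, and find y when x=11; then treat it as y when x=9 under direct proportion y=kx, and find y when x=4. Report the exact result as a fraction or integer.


Start with 596.
Step 1: Direct prop: k = (596)/6; new y = k*11 = 596*11/6 = 3278/3
Step 2: Direct prop: k = (3278/3)/9; new y = k*4 = 3278/3*4/9 = 13112/27
Final result = 13112/27

13112/27


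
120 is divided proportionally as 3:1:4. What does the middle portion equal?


Ratio = 3:1:4
Total parts = 3 + 1 + 4 = 8
Value per part = 120 / 8 = 15
First share = 3 * 15 = 45
Middle share = 1 * 15 = 15
Third share = 4 * 15 = 60

15


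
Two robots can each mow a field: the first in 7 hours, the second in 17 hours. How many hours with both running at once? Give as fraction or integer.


Rate of A = 1/7 job per hour
Rate of B = 1/17 job per hour
Combined rate = 1/7 + 1/17
Find common denominator: (17 + 7)/(7*17) = 24/119
Combined rate = 24/119 job per hour
Time together = 1 / (24/119) = 119/24 hours

119/24


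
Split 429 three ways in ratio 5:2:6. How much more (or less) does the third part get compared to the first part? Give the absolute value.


Total parts = 5 + 2 + 6 = 13
Value per part = 429 / 13 = 33
Shares: 5*33=165, 2*33=66, 6*33=198
Third share = 198, first share = 165
Difference = |198 - 165| = 33

33


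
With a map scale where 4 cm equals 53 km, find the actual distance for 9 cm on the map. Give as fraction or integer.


Map scale: 4 cm = 53 km
Measured distance on map = 9 cm
Set up proportion: 9 * 53 / 4
= 477 / 4
= 477/4 km

477/4


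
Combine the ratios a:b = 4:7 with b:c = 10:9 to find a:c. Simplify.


Given a:b = 4:7 and b:c = 10:9
Make b consistent. Multiply first ratio by 10: a:b = 40:70
Multiply second ratio by 7: b:c = 70:63
Now b = 70 in both, so a:b:c = 40:70:63
Therefore a:c = 40:63
Simplify by GCD: a:c = 40:63

40:63


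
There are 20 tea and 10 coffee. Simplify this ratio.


Find GCD(20, 10)
GCD = 10
Divide both by 10: 20/10 = 2, 10/10 = 1
Simplified ratio = 2:1

2:1


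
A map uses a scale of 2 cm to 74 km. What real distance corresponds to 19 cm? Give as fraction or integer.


Map scale: 2 cm = 74 km
Measured distance on map = 19 cm
Set up proportion: 19 * 74 / 2
= 1406 / 2
= 703 km

703


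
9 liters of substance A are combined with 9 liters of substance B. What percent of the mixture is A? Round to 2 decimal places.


Volume of A = 9 L
Volume of B = 9 L
Total volume = 9 + 9 = 18 L
Percentage of A = (9/18) * 100
= 50.00%

50.00


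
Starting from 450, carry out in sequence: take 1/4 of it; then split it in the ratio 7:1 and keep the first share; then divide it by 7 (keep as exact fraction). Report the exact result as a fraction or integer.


Start with 450.
Step 1: Take 1/4: 450 * 1/4 = 225/2
Step 2: Split 7:1, first share = 225/2 * 7/8 = 1575/16
Step 3: Divide by 7: 1575/16 / 7 = 225/16
Final result = 225/16

225/16


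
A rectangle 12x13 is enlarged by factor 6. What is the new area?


Original dimensions: 12 x 13
Enlargement factor = 6
New width = 12 * 6 = 72
New height = 13 * 6 = 78
New area = 72 * 78 = 5616

5616


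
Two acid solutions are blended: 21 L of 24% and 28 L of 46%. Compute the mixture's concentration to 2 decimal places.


Solute in mixture 1 = 24% of 21 L = 21*24/100 = 126/25 L
Solute in mixture 2 = 46% of 28 L = 28*46/100 = 322/25 L
Total solute = 126/25 + 322/25 = 448/25 L
Total volume = 21 + 28 = 49 L
Final concentration = 448/25/49 * 100 = 36.57%

36.57


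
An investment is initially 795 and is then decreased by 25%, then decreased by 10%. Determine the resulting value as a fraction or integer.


Start: 795
Step 1: decrease by 25% => multiply by 75/100
  795 * 75/100 = 2385/4
Step 2: decrease by 10% => multiply by 90/100
  2385/4 * 90/100 = 4293/8
Final value = 4293/8

4293/8


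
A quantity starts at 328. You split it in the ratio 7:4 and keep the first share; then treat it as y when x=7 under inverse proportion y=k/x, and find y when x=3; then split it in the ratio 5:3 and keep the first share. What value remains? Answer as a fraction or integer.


Start with 328.
Step 1: Split 7:4, first share = 328 * 7/11 = 2296/11
Step 2: Inverse prop: k = (2296/11)*7; new y = k/3 = 2296/11*7/3 = 16072/33
Step 3: Split 5:3, first share = 16072/33 * 5/8 = 10045/33
Final result = 10045/33

10045/33


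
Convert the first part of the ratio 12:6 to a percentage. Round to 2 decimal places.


Total parts = 12 + 6 = 18
First part fraction = 12/18
Percentage = (12/18) * 100
= 0.666667 * 100
= 66.67%

66.67


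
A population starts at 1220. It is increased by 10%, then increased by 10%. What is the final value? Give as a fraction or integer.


Start: 1220
Step 1: increase by 10% => multiply by 110/100
  1220 * 110/100 = 1342
Step 2: increase by 10% => multiply by 110/100
  1342 * 110/100 = 7381/5
Final value = 7381/5

7381/5


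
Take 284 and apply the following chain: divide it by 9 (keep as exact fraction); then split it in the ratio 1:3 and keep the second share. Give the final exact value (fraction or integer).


Start with 284.
Step 1: Divide by 9: 284 / 9 = 284/9
Step 2: Split 1:3, second share = 284/9 * 3/4 = 71/3
Final result = 71/3

71/3


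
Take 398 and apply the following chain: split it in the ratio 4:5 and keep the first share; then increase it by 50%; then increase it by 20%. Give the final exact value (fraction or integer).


Start with 398.
Step 1: Split 4:5, first share = 398 * 4/9 = 1592/9
Step 2: Increase by 50%: 1592/9 * 150/100 = 796/3
Step 3: Increase by 20%: 796/3 * 120/100 = 1592/5
Final result = 1592/5

1592/5


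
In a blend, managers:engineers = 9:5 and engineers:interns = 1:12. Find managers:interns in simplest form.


Given a:b = 9:5 and b:c = 1:12
Make b consistent. Multiply first ratio by 1: a:b = 9:5
Multiply second ratio by 5: b:c = 5:60
Now b = 5 in both, so a:b:c = 9:5:60
Therefore a:c = 9:60
Simplify by GCD: a:c = 3:20

3:20


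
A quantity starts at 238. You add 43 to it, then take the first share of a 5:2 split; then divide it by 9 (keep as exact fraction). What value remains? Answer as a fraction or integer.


Start with 238.
Step 1: Add 43: 238+43=281; split 5:2 first = 281*5/7 = 1405/7
Step 2: Divide by 9: 1405/7 / 9 = 1405/63
Final result = 1405/63

1405/63


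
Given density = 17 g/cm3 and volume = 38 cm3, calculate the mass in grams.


Using mass = density * volume
Density = 17 g/cm3
Volume = 38 cm3
Mass = 17 * 38
= 646 g

646


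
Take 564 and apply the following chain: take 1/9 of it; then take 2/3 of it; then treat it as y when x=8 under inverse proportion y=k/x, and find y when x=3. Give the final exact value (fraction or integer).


Start with 564.
Step 1: Take 1/9: 564 * 1/9 = 188/3
Step 2: Take 2/3: 188/3 * 2/3 = 376/9
Step 3: Inverse prop: k = (376/9)*8; new y = k/3 = 376/9*8/3 = 3008/27
Final result = 3008/27

3008/27


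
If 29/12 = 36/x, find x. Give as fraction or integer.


Setting up: 29/12 = 36/x
Cross multiply: 29 * x = 12 * 36
29x = 432
x = 432/29
x = 432/29

432/29


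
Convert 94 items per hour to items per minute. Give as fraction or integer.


Converting from per hour to per minute
Rate = 94 items per hour
Divide by 60: 94/60
= 47/30 items per minute

47/30


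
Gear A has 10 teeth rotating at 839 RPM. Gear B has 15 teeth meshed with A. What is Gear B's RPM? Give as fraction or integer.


Gear ratio: teeth_A * RPM_A = teeth_B * RPM_B
10 * 839 = 15 * RPM_B
8390 = 15 * RPM_B
RPM_B = 8390 / 15
RPM_B = 1678/3

1678/3


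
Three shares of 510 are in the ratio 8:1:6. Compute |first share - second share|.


Total parts = 8 + 1 + 6 = 15
Value per part = 510 / 15 = 34
Shares: 8*34=272, 1*34=34, 6*34=204
First share = 272, second share = 34
Difference = |272 - 34| = 238

238


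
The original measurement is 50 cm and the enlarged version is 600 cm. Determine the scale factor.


Original length = 50 cm
Scaled length = 600 cm
Scale factor = 600 / 50
= 12

12


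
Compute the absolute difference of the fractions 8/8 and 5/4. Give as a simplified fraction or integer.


Simplify: 8/8 = 1 and 5/4 = 5/4
Find common denominator: LCD = 4
Convert: 4/4 and 5/4
Difference = |4 - 5|/4 = 1/4
Simplified = 1/4

1/4


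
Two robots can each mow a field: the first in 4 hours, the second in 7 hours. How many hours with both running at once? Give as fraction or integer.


Rate of A = 1/4 job per hour
Rate of B = 1/7 job per hour
Combined rate = 1/4 + 1/7
Find common denominator: (7 + 4)/(4*7) = 11/28
Combined rate = 11/28 job per hour
Time together = 1 / (11/28) = 28/11 hours

28/11


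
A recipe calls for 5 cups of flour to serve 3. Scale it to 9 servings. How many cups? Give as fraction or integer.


Original: 5 cups for 3 servings
Target servings = 9
Scaling factor = 9/3
New amount = 5 * 9/3
= 45/3
= 15 cups

15


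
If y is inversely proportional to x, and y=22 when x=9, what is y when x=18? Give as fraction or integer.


Inverse proportion: y = k/x
Find k: k = 9 * 22 = 198
Compute y at x=18: y = 198/18
y = 11

11


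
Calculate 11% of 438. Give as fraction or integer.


Compute 11% of 438
Convert percentage: 11% = 11/100
Multiply: 438 * 11/100
= 4818/100
= 2409/50

2409/50


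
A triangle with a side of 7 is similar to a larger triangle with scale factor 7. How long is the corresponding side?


Similar triangles have proportional sides
Scale factor = 7
Smaller side = 7
Corresponding larger side = 7 * 7
= 49

49


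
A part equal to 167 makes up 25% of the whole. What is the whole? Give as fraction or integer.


Given: 167 is 25% of the whole
Set up: 167 = 25/100 * whole
whole = 167 * 100 / 25
whole = 16700 / 25
whole = 668

668


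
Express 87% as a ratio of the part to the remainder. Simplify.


Part = 87%, Remainder = 13%
Ratio = 87:13
GCD(87, 13) = 1
Simplify: 87:13 = 87:13

87:13


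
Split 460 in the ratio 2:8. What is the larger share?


Total parts = 2 + 8 = 10
Value per part = 460 / 10 = 46
First share = 2 * 46 = 92
Second share = 8 * 46 = 368
Larger share = 368

368


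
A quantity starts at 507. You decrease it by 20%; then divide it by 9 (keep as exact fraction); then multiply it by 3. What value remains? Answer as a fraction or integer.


Start with 507.
Step 1: Decrease by 20%: 507 * 80/100 = 2028/5
Step 2: Divide by 9: 2028/5 / 9 = 676/15
Step 3: Multiply by 3: 676/15 * 3 = 676/5
Final result = 676/5

676/5


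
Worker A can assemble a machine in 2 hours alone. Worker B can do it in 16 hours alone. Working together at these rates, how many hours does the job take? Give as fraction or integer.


Rate of A = 1/2 job per hour
Rate of B = 1/16 job per hour
Combined rate = 1/2 + 1/16
Find common denominator: (16 + 2)/(2*16) = 18/32
Combined rate = 9/16 job per hour
Time together = 1 / (9/16) = 16/9 hours

16/9


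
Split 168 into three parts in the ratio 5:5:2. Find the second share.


Ratio = 5:5:2
Total parts = 5 + 5 + 2 = 12
Value per part = 168 / 12 = 14
First share = 5 * 14 = 70
Middle share = 5 * 14 = 70
Third share = 2 * 14 = 28

70


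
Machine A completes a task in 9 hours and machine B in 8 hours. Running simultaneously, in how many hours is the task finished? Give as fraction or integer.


Rate of A = 1/9 job per hour
Rate of B = 1/8 job per hour
Combined rate = 1/9 + 1/8
Find common denominator: (8 + 9)/(9*8) = 17/72
Combined rate = 17/72 job per hour
Time together = 1 / (17/72) = 72/17 hours

72/17


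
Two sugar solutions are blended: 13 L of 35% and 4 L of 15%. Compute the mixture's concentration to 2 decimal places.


Solute in mixture 1 = 35% of 13 L = 13*35/100 = 91/20 L
Solute in mixture 2 = 15% of 4 L = 4*15/100 = 3/5 L
Total solute = 91/20 + 3/5 = 103/20 L
Total volume = 13 + 4 = 17 L
Final concentration = 103/20/17 * 100 = 30.29%

30.29


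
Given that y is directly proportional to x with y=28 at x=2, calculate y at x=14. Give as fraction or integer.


Direct proportion: y = kx
Find k: k = 28/2 = 14
Compute y at x=14: y = 14 * 14
y = 196

196


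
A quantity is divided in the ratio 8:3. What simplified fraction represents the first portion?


Total parts = 8 + 3 = 11
First part fraction = 8/11
Simplify: 8/11 = 8/11

8/11


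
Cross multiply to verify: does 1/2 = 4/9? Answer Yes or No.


Cross multiply to check 1/2 = 4/9
Left cross product: 1 * 9 = 9
Right cross product: 2 * 4 = 8
9 != 8
Not equal, so proportions differ => No

No


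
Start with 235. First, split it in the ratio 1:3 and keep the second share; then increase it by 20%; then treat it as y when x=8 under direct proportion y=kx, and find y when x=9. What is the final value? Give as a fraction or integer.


Start with 235.
Step 1: Split 1:3, second share = 235 * 3/4 = 705/4
Step 2: Increase by 20%: 705/4 * 120/100 = 423/2
Step 3: Direct prop: k = (423/2)/8; new y = k*9 = 423/2*9/8 = 3807/16
Final result = 3807/16

3807/16


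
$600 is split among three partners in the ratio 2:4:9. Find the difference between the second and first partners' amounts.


Total parts = 2 + 4 + 9 = 15
Value per part = 600 / 15 = 40
Shares: 2*40=80, 4*40=160, 9*40=360
Second share = 160, first share = 80
Difference = |160 - 80| = 80

80


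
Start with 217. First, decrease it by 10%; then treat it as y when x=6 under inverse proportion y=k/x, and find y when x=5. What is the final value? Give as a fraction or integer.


Start with 217.
Step 1: Decrease by 10%: 217 * 90/100 = 1953/10
Step 2: Inverse prop: k = (1953/10)*6; new y = k/5 = 1953/10*6/5 = 5859/25
Final result = 5859/25

5859/25


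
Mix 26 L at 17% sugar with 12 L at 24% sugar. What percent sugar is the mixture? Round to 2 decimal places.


Solute in mixture 1 = 17% of 26 L = 26*17/100 = 221/50 L
Solute in mixture 2 = 24% of 12 L = 12*24/100 = 72/25 L
Total solute = 221/50 + 72/25 = 73/10 L
Total volume = 26 + 12 = 38 L
Final concentration = 73/10/38 * 100 = 19.21%

19.21


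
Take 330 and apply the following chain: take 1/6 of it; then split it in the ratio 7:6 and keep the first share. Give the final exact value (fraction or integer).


Start with 330.
Step 1: Take 1/6: 330 * 1/6 = 55
Step 2: Split 7:6, first share = 55 * 7/13 = 385/13
Final result = 385/13

385/13


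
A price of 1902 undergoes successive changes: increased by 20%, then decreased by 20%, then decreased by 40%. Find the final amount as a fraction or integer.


Start: 1902
Step 1: increase by 20% => multiply by 120/100
  1902 * 120/100 = 11412/5
Step 2: decrease by 20% => multiply by 80/100
  11412/5 * 80/100 = 45648/25
Step 3: decrease by 40% => multiply by 60/100
  45648/25 * 60/100 = 136944/125
Final value = 136944/125

136944/125


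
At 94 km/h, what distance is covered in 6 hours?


Using distance = speed * time
Speed = 94 km/h
Time = 6 hours
Distance = 94 * 6
= 564 km

564


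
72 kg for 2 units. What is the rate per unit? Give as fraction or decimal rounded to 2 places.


Total kg = 72
Number of units = 2
Unit rate = 72 / 2
= 36 kg per unit

36


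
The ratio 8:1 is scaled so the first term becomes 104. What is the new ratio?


Original ratio: 8:1
First term target: 104
Scale factor = 104 / 8 = 13
Multiply second term: 1 * 13 = 13
Equivalent ratio = 104:13

104:13


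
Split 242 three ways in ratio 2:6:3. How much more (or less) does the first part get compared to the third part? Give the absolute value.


Total parts = 2 + 6 + 3 = 11
Value per part = 242 / 11 = 22
Shares: 2*22=44, 6*22=132, 3*22=66
First share = 44, third share = 66
Difference = |44 - 66| = 22

22


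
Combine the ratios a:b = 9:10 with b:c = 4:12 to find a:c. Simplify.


Given a:b = 9:10 and b:c = 4:12
Make b consistent. Multiply first ratio by 4: a:b = 36:40
Multiply second ratio by 10: b:c = 40:120
Now b = 40 in both, so a:b:c = 36:40:120
Therefore a:c = 36:120
Simplify by GCD: a:c = 3:10

3:10


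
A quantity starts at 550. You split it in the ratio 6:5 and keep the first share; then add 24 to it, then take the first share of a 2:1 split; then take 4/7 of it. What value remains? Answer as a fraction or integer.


Start with 550.
Step 1: Split 6:5, first share = 550 * 6/11 = 300
Step 2: Add 24: 300+24=324; split 2:1 first = 324*2/3 = 216
Step 3: Take 4/7: 216 * 4/7 = 864/7
Final result = 864/7

864/7


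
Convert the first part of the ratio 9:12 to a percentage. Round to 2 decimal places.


Total parts = 9 + 12 = 21
First part fraction = 9/21
Percentage = (9/21) * 100
= 0.428571 * 100
= 42.86%

42.86


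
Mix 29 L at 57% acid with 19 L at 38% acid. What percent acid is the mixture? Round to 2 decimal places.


Solute in mixture 1 = 57% of 29 L = 29*57/100 = 1653/100 L
Solute in mixture 2 = 38% of 19 L = 19*38/100 = 361/50 L
Total solute = 1653/100 + 361/50 = 95/4 L
Total volume = 29 + 19 = 48 L
Final concentration = 95/4/48 * 100 = 49.48%

49.48


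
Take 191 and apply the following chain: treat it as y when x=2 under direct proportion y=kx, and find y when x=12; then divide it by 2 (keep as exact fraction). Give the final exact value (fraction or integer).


Start with 191.
Step 1: Direct prop: k = (191)/2; new y = k*12 = 191*12/2 = 1146
Step 2: Divide by 2: 1146 / 2 = 573
Final result = 573

573


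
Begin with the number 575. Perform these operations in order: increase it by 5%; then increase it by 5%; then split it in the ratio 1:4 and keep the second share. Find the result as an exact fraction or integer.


Start with 575.
Step 1: Increase by 5%: 575 * 105/100 = 2415/4
Step 2: Increase by 5%: 2415/4 * 105/100 = 10143/16
Step 3: Split 1:4, second share = 10143/16 * 4/5 = 10143/20
Final result = 10143/20

10143/20


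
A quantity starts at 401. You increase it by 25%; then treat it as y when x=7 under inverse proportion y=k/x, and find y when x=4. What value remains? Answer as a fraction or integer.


Start with 401.
Step 1: Increase by 25%: 401 * 125/100 = 2005/4
Step 2: Inverse prop: k = (2005/4)*7; new y = k/4 = 2005/4*7/4 = 14035/16
Final result = 14035/16

14035/16


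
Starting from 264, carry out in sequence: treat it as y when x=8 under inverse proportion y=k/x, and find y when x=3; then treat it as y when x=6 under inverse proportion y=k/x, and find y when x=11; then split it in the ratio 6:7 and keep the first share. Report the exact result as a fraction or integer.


Start with 264.
Step 1: Inverse prop: k = (264)*8; new y = k/3 = 264*8/3 = 704
Step 2: Inverse prop: k = (704)*6; new y = k/11 = 704*6/11 = 384
Step 3: Split 6:7, first share = 384 * 6/13 = 2304/13
Final result = 2304/13

2304/13


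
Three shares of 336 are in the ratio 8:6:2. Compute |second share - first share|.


Total parts = 8 + 6 + 2 = 16
Value per part = 336 / 16 = 21
Shares: 8*21=168, 6*21=126, 2*21=42
Second share = 126, first share = 168
Difference = |126 - 168| = 42

42


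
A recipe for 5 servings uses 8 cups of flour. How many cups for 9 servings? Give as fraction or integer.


Original: 8 cups for 5 servings
Target servings = 9
Scaling factor = 9/5
New amount = 8 * 9/5
= 72/5
= 72/5 cups

72/5


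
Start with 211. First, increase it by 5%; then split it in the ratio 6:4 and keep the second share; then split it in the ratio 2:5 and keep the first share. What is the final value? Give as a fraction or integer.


Start with 211.
Step 1: Increase by 5%: 211 * 105/100 = 4431/20
Step 2: Split 6:4, second share = 4431/20 * 4/10 = 4431/50
Step 3: Split 2:5, first share = 4431/50 * 2/7 = 633/25
Final result = 633/25

633/25


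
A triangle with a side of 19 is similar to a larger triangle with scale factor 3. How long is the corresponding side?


Similar triangles have proportional sides
Scale factor = 3
Smaller side = 19
Corresponding larger side = 19 * 3
= 57

57


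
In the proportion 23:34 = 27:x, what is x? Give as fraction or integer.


Setting up: 23/34 = 27/x
Cross multiply: 23 * x = 34 * 27
23x = 918
x = 918/23
x = 918/23

918/23


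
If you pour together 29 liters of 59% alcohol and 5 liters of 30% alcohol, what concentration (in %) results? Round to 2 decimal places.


Solute in mixture 1 = 59% of 29 L = 29*59/100 = 1711/100 L
Solute in mixture 2 = 30% of 5 L = 5*30/100 = 3/2 L
Total solute = 1711/100 + 3/2 = 1861/100 L
Total volume = 29 + 5 = 34 L
Final concentration = 1861/100/34 * 100 = 54.74%

54.74


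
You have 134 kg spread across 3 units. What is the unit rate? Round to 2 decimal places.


Total kg = 134
Number of units = 3
Unit rate = 134 / 3
= 44.67 kg per unit

44.67


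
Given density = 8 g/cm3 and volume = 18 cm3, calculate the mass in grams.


Using mass = density * volume
Density = 8 g/cm3
Volume = 18 cm3
Mass = 8 * 18
= 144 g

144


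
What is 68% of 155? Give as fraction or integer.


Compute 68% of 155
Convert percentage: 68% = 68/100
Multiply: 155 * 68/100
= 10540/100
= 527/5

527/5


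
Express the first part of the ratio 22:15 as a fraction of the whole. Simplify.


Total parts = 22 + 15 = 37
First part fraction = 22/37
Simplify: 22/37 = 22/37

22/37


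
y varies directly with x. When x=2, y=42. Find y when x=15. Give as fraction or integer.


Direct proportion: y = kx
Find k: k = 42/2 = 21
Compute y at x=15: y = 21 * 15
y = 315

315


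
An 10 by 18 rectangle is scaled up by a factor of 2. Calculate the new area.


Original dimensions: 10 x 18
Enlargement factor = 2
New width = 10 * 2 = 20
New height = 18 * 2 = 36
New area = 20 * 36 = 720

720


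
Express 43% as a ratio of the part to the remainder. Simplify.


Part = 43%, Remainder = 57%
Ratio = 43:57
GCD(43, 57) = 1
Simplify: 43:57 = 43:57

43:57


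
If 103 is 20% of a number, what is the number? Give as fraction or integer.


Given: 103 is 20% of the whole
Set up: 103 = 20/100 * whole
whole = 103 * 100 / 20
whole = 10300 / 20
whole = 515

515


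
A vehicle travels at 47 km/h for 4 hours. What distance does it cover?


Using distance = speed * time
Speed = 47 km/h
Time = 4 hours
Distance = 47 * 4
= 188 km

188


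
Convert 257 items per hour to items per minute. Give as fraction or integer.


Converting from per hour to per minute
Rate = 257 items per hour
Divide by 60: 257/60
= 257/60 items per minute

257/60


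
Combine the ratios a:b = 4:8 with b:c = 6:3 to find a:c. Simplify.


Given a:b = 4:8 and b:c = 6:3
Make b consistent. Multiply first ratio by 6: a:b = 24:48
Multiply second ratio by 8: b:c = 48:24
Now b = 48 in both, so a:b:c = 24:48:24
Therefore a:c = 24:24
Simplify by GCD: a:c = 1:1

1:1


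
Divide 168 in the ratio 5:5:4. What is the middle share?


Ratio = 5:5:4
Total parts = 5 + 5 + 4 = 14
Value per part = 168 / 14 = 12
First share = 5 * 12 = 60
Middle share = 5 * 12 = 60
Third share = 4 * 12 = 48

60


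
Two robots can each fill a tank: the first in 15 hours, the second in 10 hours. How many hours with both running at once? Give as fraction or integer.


Rate of A = 1/15 job per hour
Rate of B = 1/10 job per hour
Combined rate = 1/15 + 1/10
Find common denominator: (10 + 15)/(15*10) = 25/150
Combined rate = 1/6 job per hour
Time together = 1 / (1/6) = 6 hours

6


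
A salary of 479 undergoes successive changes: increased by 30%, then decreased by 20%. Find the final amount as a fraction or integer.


Start: 479
Step 1: increase by 30% => multiply by 130/100
  479 * 130/100 = 6227/10
Step 2: decrease by 20% => multiply by 80/100
  6227/10 * 80/100 = 12454/25
Final value = 12454/25

12454/25


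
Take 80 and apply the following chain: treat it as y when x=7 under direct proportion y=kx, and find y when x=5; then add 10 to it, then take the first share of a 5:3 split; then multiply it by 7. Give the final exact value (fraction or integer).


Start with 80.
Step 1: Direct prop: k = (80)/7; new y = k*5 = 80*5/7 = 400/7
Step 2: Add 10: 400/7+10=470/7; split 5:3 first = 470/7*5/8 = 1175/28
Step 3: Multiply by 7: 1175/28 * 7 = 1175/4
Final result = 1175/4

1175/4


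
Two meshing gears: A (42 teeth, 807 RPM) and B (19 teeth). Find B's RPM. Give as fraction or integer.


Gear ratio: teeth_A * RPM_A = teeth_B * RPM_B
42 * 807 = 19 * RPM_B
33894 = 19 * RPM_B
RPM_B = 33894 / 19
RPM_B = 33894/19

33894/19


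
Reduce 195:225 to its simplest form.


Find GCD(195, 225)
GCD = 15
Divide both by 15: 195/15 = 13, 225/15 = 15
Simplified ratio = 13:15

13:15


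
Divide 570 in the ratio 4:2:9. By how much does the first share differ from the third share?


Total parts = 4 + 2 + 9 = 15
Value per part = 570 / 15 = 38
Shares: 4*38=152, 2*38=76, 9*38=342
First share = 152, third share = 342
Difference = |152 - 342| = 190

190


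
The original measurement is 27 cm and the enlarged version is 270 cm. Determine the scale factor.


Original length = 27 cm
Scaled length = 270 cm
Scale factor = 270 / 27
= 10

10


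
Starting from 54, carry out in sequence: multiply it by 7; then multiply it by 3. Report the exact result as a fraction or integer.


Start with 54.
Step 1: Multiply by 7: 54 * 7 = 378
Step 2: Multiply by 3: 378 * 3 = 1134
Final result = 1134

1134


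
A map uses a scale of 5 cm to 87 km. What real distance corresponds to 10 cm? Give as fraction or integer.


Map scale: 5 cm = 87 km
Measured distance on map = 10 cm
Set up proportion: 10 * 87 / 5
= 870 / 5
= 174 km

174


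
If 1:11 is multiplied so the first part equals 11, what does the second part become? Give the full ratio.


Original ratio: 1:11
First term target: 11
Scale factor = 11 / 1 = 11
Multiply second term: 11 * 11 = 121
Equivalent ratio = 11:121

11:121


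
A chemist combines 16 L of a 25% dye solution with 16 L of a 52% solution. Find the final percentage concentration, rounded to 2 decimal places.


Solute in mixture 1 = 25% of 16 L = 16*25/100 = 4 L
Solute in mixture 2 = 52% of 16 L = 16*52/100 = 208/25 L
Total solute = 4 + 208/25 = 308/25 L
Total volume = 16 + 16 = 32 L
Final concentration = 308/25/32 * 100 = 38.50%

38.50


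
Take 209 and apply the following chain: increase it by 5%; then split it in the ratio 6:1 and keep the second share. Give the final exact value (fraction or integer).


Start with 209.
Step 1: Increase by 5%: 209 * 105/100 = 4389/20
Step 2: Split 6:1, second share = 4389/20 * 1/7 = 627/20
Final result = 627/20

627/20


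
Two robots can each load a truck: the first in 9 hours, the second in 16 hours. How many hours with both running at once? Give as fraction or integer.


Rate of A = 1/9 job per hour
Rate of B = 1/16 job per hour
Combined rate = 1/9 + 1/16
Find common denominator: (16 + 9)/(9*16) = 25/144
Combined rate = 25/144 job per hour
Time together = 1 / (25/144) = 144/25 hours

144/25


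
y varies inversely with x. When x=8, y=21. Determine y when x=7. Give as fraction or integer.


Inverse proportion: y = k/x
Find k: k = 8 * 21 = 168
Compute y at x=7: y = 168/7
y = 24

24


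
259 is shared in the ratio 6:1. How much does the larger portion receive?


Total parts = 6 + 1 = 7
Value per part = 259 / 7 = 37
First share = 6 * 37 = 222
Second share = 1 * 37 = 37
Larger share = 222

222


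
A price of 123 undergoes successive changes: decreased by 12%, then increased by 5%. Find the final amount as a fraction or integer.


Start: 123
Step 1: decrease by 12% => multiply by 88/100
  123 * 88/100 = 2706/25
Step 2: increase by 5% => multiply by 105/100
  2706/25 * 105/100 = 28413/250
Final value = 28413/250

28413/250


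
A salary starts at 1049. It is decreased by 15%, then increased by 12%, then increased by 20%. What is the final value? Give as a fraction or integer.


Start: 1049
Step 1: decrease by 15% => multiply by 85/100
  1049 * 85/100 = 17833/20
Step 2: increase by 12% => multiply by 112/100
  17833/20 * 112/100 = 124831/125
Step 3: increase by 20% => multiply by 120/100
  124831/125 * 120/100 = 748986/625
Final value = 748986/625

748986/625


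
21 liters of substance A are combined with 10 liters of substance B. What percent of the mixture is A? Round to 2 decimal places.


Volume of A = 21 L
Volume of B = 10 L
Total volume = 21 + 10 = 31 L
Percentage of A = (21/31) * 100
= 67.74%

67.74


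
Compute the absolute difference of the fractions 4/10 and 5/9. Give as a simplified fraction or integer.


Simplify: 4/10 = 2/5 and 5/9 = 5/9
Find common denominator: LCD = 45
Convert: 18/45 and 25/45
Difference = |18 - 25|/45 = 7/45
Simplified = 7/45

7/45


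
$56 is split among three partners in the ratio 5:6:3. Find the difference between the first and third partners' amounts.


Total parts = 5 + 6 + 3 = 14
Value per part = 56 / 14 = 4
Shares: 5*4=20, 6*4=24, 3*4=12
First share = 20, third share = 12
Difference = |20 - 12| = 8

8


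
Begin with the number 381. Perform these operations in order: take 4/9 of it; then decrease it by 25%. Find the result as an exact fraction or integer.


Start with 381.
Step 1: Take 4/9: 381 * 4/9 = 508/3
Step 2: Decrease by 25%: 508/3 * 75/100 = 127
Final result = 127

127
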